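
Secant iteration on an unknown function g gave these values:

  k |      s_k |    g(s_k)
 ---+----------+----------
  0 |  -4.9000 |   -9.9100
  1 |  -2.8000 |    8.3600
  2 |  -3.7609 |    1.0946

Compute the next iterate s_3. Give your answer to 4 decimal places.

s_3 = -3.7609 − 1.0946·(-3.7609 − (-2.8000)) / (1.0946 − 8.3600)
   = -3.7609 − (-1.051801)/(-7.265400) = -3.905669

-3.9057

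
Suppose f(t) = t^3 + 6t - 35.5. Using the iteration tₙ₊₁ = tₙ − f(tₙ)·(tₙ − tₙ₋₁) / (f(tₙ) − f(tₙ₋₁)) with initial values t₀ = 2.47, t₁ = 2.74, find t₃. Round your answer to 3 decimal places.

f(2.47) = -5.61078, f(2.74) = 1.51082
t₂ = 2.74000 − 1.51082·(2.74000 − 2.47000) / (1.51082 − (-5.61078)) = 2.74000 − (0.40792)/(7.12160) = 2.68272
f(2.68272) = -0.09617
t₃ = 2.68272 − (-0.09617)·(2.68272 − 2.74000) / (-0.09617 − 1.51082) = 2.68272 − (0.00551)/(-1.60699) = 2.68615

2.686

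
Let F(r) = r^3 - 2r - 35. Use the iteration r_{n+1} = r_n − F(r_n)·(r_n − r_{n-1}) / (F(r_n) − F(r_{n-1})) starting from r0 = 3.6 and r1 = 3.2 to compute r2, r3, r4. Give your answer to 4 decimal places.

F(3.6) = 4.456000, F(3.2) = -8.632000
r2 = 3.200000 − (-8.632000)·(3.200000 − 3.600000) / (-8.632000 − 4.456000) = 3.200000 − (3.452800)/(-13.088000) = 3.463814
F(3.463814) = -0.368756
r3 = 3.463814 − (-0.368756)·(3.463814 − 3.200000) / (-0.368756 − (-8.632000)) = 3.463814 − (-0.097283)/(8.263244) = 3.475587
F(3.475587) = 0.032897
r4 = 3.475587 − 0.032897·(3.475587 − 3.463814) / (0.032897 − (-0.368756)) = 3.475587 − (0.000387)/(0.401653) = 3.474623

3.4638, 3.4756, 3.4746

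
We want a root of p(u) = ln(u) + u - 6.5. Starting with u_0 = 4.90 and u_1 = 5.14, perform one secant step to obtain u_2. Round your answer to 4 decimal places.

4.9090

p(4.90) = -0.010765, p(5.14) = 0.277053
u_2 = 5.140000 − 0.277053·(5.140000 − 4.900000) / (0.277053 − (-0.010765)) = 5.140000 − (0.066493)/(0.287818) = 4.908976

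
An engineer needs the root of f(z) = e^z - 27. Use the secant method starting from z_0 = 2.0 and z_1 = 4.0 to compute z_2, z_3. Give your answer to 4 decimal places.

f(2.0) = -19.610944, f(4.0) = 27.598150
z_2 = 4.000000 − 27.598150·(4.000000 − 2.000000) / (27.598150 − (-19.610944)) = 4.000000 − (55.196300)/(47.209094) = 2.830812
f(2.830812) = -10.040772
z_3 = 2.830812 − (-10.040772)·(2.830812 − 4.000000) / (-10.040772 − 27.598150) = 2.830812 − (11.739548)/(-37.638922) = 3.142711

2.8308, 3.1427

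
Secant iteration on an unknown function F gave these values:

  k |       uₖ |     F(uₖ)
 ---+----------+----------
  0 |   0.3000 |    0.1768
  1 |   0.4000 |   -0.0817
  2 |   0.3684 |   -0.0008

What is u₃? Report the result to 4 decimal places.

u₃ = 0.3684 − (-0.0008)·(0.3684 − 0.4000) / (-0.0008 − (-0.0817))
   = 0.3684 − (0.000025)/(0.080900) = 0.368088

0.3681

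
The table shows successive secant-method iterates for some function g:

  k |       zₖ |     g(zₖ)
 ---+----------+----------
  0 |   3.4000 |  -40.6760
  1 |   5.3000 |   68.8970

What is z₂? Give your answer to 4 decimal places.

4.1053

z₂ = 5.3000 − 68.8970·(5.3000 − 3.4000) / (68.8970 − (-40.6760))
   = 5.3000 − (130.904300)/(109.573000) = 4.105323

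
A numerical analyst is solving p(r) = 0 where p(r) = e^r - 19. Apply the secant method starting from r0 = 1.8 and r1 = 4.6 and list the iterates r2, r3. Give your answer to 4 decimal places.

2.1881, 2.4566

p(1.8) = -12.950353, p(4.6) = 80.484316
r2 = 4.600000 − 80.484316·(4.600000 − 1.800000) / (80.484316 − (-12.950353)) = 4.600000 − (225.356084)/(93.434668) = 2.188089
p(2.188089) = -10.081844
r3 = 2.188089 − (-10.081844)·(2.188089 − 4.600000) / (-10.081844 − 80.484316) = 2.188089 − (24.316508)/(-90.566159) = 2.456584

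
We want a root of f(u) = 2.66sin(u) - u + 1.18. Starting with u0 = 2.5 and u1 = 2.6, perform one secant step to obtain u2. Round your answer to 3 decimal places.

2.585

f(2.5) = 0.27194, f(2.6) = -0.04877
u2 = 2.60000 − (-0.04877)·(2.60000 − 2.50000) / (-0.04877 − 0.27194) = 2.60000 − (-0.00488)/(-0.32070) = 2.58479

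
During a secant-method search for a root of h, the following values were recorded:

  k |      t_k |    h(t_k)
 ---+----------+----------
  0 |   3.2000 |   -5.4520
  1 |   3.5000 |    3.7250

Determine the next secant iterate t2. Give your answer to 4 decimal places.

t2 = 3.5000 − 3.7250·(3.5000 − 3.2000) / (3.7250 − (-5.4520))
   = 3.5000 − (1.117500)/(9.177000) = 3.378228

3.3782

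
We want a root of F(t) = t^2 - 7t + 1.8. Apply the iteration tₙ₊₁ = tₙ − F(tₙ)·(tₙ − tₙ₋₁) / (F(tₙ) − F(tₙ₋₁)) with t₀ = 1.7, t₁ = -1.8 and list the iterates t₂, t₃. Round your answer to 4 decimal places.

F(1.7) = -7.210000, F(-1.8) = 17.640000
t₂ = -1.800000 − 17.640000·(-1.800000 − 1.700000) / (17.640000 − (-7.210000)) = -1.800000 − (-61.740000)/(24.850000) = 0.684507
F(0.684507) = -2.522999
t₃ = 0.684507 − (-2.522999)·(0.684507 − (-1.800000)) / (-2.522999 − 17.640000) = 0.684507 − (-6.268410)/(-20.162999) = 0.373620

0.6845, 0.3736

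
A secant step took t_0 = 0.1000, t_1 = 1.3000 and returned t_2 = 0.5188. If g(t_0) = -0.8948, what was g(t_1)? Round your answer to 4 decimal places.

The secant line through (0.1000, -0.8948) and (1.3000, g(t_1)) crosses zero at t_2 = 0.5188.
So (0.1000, -0.8948), (1.3000, g(t_1)), (0.5188, 0) are collinear:
g(t_1) = -0.8948 · (1.3000 − 0.5188) / (0.1000 − 0.5188) = -0.8948 · (0.781200)/(-0.418800) = 1.669097

1.6691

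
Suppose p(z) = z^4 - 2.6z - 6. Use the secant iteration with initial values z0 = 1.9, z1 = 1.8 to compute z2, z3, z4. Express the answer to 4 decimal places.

1.8080, 1.8087, 1.8087

p(1.9) = 2.092100, p(1.8) = -0.182400
z2 = 1.800000 − (-0.182400)·(1.800000 − 1.900000) / (-0.182400 − 2.092100) = 1.800000 − (0.018240)/(-2.274500) = 1.808019
p(1.808019) = -0.014921
z3 = 1.808019 − (-0.014921)·(1.808019 − 1.800000) / (-0.014921 − (-0.182400)) = 1.808019 − (-0.000120)/(0.167479) = 1.808734
p(1.808734) = 0.000122
z4 = 1.808734 − 0.000122·(1.808734 − 1.808019) / (0.000122 − (-0.014921)) = 1.808734 − (0.000000)/(0.015043) = 1.808728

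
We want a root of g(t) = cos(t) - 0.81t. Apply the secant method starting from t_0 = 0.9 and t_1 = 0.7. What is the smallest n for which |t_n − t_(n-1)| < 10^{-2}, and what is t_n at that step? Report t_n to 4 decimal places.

n = 3, t_n = 0.8317

g(0.9) = -0.107390, g(0.7) = 0.197842
t_2 = 0.700000 − 0.197842·(-0.200000)/(0.305232) = 0.829634;  |Δ| = 0.129634
g(0.829634) = 0.003142
t_3 = 0.829634 − 0.003142·(0.129634)/(-0.194700) = 0.831726;  |Δ| = 0.002092
|t_3 − t_2| = 0.002092 < 10^{-2}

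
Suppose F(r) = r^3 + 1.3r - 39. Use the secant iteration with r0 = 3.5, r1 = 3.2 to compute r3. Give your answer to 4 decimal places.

F(3.5) = 8.425000, F(3.2) = -2.072000
r2 = 3.200000 − (-2.072000)·(3.200000 − 3.500000) / (-2.072000 − 8.425000) = 3.200000 − (0.621600)/(-10.497000) = 3.259217
F(3.259217) = -0.142003
r3 = 3.259217 − (-0.142003)·(3.259217 − 3.200000) / (-0.142003 − (-2.072000)) = 3.259217 − (-0.008409)/(1.929997) = 3.263574

3.2636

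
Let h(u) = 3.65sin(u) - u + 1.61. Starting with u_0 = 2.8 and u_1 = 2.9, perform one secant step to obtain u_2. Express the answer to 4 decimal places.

h(2.8) = 0.032707, h(2.9) = -0.416740
u_2 = 2.900000 − (-0.416740)·(2.900000 − 2.800000) / (-0.416740 − 0.032707) = 2.900000 − (-0.041674)/(-0.449447) = 2.807277

2.8073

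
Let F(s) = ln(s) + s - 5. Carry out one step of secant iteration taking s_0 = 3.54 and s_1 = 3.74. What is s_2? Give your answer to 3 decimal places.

3.694

F(3.54) = -0.19587, F(3.74) = 0.05909
s_2 = 3.74000 − 0.05909·(3.74000 − 3.54000) / (0.05909 − (-0.19587)) = 3.74000 − (0.01182)/(0.25496) = 3.69365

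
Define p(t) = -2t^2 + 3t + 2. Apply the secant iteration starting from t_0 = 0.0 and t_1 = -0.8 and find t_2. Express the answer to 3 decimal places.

-0.435

p(0.0) = 2.00000, p(-0.8) = -1.68000
t_2 = -0.80000 − (-1.68000)·(-0.80000 − 0.00000) / (-1.68000 − 2.00000) = -0.80000 − (1.34400)/(-3.68000) = -0.43478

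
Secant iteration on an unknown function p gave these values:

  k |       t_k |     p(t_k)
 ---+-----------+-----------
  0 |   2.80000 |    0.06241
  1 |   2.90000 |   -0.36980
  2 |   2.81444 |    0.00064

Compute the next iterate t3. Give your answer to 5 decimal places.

t3 = 2.81444 − 0.00064·(2.81444 − 2.90000) / (0.00064 − (-0.36980))
   = 2.81444 − (-0.0000548)/(0.3704400) = 2.8145878

2.81459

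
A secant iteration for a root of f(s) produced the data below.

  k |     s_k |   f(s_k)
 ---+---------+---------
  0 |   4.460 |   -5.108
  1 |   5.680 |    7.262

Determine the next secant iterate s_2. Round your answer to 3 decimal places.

4.964

s_2 = 5.680 − 7.262·(5.680 − 4.460) / (7.262 − (-5.108))
   = 5.680 − (8.85964)/(12.37000) = 4.96378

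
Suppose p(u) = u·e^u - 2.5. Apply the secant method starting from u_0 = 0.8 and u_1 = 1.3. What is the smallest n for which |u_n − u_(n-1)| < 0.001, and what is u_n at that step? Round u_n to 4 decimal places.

n = 5, u_n = 0.9586

p(0.8) = -0.719567, p(1.3) = 2.270086
u_2 = 1.300000 − 2.270086·(0.500000)/(2.989653) = 0.920343;  |Δ| = 0.379657
p(0.920343) = -0.189800
u_3 = 0.920343 − (-0.189800)·(-0.379657)/(-2.459886) = 0.949637;  |Δ| = 0.029294
p(0.949637) = -0.045408
u_4 = 0.949637 − (-0.045408)·(0.029294)/(0.144392) = 0.958849;  |Δ| = 0.009212
p(0.958849) = 0.001340
u_5 = 0.958849 − 0.001340·(0.009212)/(0.046748) = 0.958585;  |Δ| = 0.000264
|u_5 − u_4| = 0.000264 < 0.001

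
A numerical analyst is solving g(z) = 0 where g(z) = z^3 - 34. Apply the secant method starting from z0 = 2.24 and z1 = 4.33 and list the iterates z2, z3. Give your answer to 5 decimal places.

2.92012, 3.14807

g(2.24) = -22.7605760, g(4.33) = 47.1827370
z2 = 4.3300000 − 47.1827370·(4.3300000 − 2.2400000) / (47.1827370 − (-22.7605760)) = 4.3300000 − (98.6119203)/(69.9433130) = 2.9201165
g(2.9201165) = -9.0999310
z3 = 2.9201165 − (-9.0999310)·(2.9201165 − 4.3300000) / (-9.0999310 − 47.1827370) = 2.9201165 − (12.8298422)/(-56.2826680) = 3.1480702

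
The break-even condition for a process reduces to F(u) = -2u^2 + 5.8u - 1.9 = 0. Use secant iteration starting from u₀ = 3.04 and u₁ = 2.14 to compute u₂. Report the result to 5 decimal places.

F(3.04) = -2.7512000, F(2.14) = 1.3528000
u₂ = 2.1400000 − 1.3528000·(2.1400000 − 3.0400000) / (1.3528000 − (-2.7512000)) = 2.1400000 − (-1.2175200)/(4.1040000) = 2.4366667

2.43667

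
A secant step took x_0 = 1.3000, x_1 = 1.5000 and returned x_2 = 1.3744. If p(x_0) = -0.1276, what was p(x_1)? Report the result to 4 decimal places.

The secant line through (1.3000, -0.1276) and (1.5000, p(x_1)) crosses zero at x_2 = 1.3744.
So (1.3000, -0.1276), (1.5000, p(x_1)), (1.3744, 0) are collinear:
p(x_1) = -0.1276 · (1.5000 − 1.3744) / (1.3000 − 1.3744) = -0.1276 · (0.125600)/(-0.074400) = 0.215411

0.2154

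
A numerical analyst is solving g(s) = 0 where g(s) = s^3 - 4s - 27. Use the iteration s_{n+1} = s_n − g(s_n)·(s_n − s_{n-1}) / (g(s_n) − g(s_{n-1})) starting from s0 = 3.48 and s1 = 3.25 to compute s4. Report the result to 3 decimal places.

3.442

g(3.48) = 1.22419, g(3.25) = -5.67188
s2 = 3.25000 − (-5.67188)·(3.25000 − 3.48000) / (-5.67188 − 1.22419) = 3.25000 − (1.30453)/(-6.89607) = 3.43917
g(3.43917) = -0.07854
s3 = 3.43917 − (-0.07854)·(3.43917 − 3.25000) / (-0.07854 − (-5.67188)) = 3.43917 − (-0.01486)/(5.59333) = 3.44183
g(3.44183) = 0.00516
s4 = 3.44183 − 0.00516·(3.44183 − 3.43917) / (0.00516 − (-0.07854)) = 3.44183 − (0.00001)/(0.08371) = 3.44166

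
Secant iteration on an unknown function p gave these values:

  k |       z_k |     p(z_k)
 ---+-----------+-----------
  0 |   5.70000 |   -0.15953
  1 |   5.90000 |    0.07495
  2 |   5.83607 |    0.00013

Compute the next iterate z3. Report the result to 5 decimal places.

z3 = 5.83607 − 0.00013·(5.83607 − 5.90000) / (0.00013 − 0.07495)
   = 5.83607 − (-0.0000083)/(-0.0748200) = 5.8359589

5.83596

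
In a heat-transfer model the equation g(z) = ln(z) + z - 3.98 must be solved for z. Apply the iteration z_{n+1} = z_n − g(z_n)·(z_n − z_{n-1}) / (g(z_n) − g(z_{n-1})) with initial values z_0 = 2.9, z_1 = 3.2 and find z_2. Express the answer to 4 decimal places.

2.9115

g(2.9) = -0.015289, g(3.2) = 0.383151
z_2 = 3.200000 − 0.383151·(3.200000 − 2.900000) / (0.383151 − (-0.015289)) = 3.200000 − (0.114945)/(0.398440) = 2.911512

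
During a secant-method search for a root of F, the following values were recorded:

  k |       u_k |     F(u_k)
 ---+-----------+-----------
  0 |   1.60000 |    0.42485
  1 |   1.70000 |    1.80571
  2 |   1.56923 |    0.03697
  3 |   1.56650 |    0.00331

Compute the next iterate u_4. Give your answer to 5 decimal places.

1.56623

u_4 = 1.56650 − 0.00331·(1.56650 − 1.56923) / (0.00331 − 0.03697)
   = 1.56650 − (-0.0000090)/(-0.0336600) = 1.5662315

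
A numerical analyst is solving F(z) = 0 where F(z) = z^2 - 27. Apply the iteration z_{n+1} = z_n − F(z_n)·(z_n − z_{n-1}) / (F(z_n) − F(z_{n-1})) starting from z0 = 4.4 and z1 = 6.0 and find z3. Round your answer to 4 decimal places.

F(4.4) = -7.640000, F(6.0) = 9.000000
z2 = 6.000000 − 9.000000·(6.000000 − 4.400000) / (9.000000 − (-7.640000)) = 6.000000 − (14.400000)/(16.640000) = 5.134615
F(5.134615) = -0.635725
z3 = 5.134615 − (-0.635725)·(5.134615 − 6.000000) / (-0.635725 − 9.000000) = 5.134615 − (0.550147)/(-9.635725) = 5.191710

5.1917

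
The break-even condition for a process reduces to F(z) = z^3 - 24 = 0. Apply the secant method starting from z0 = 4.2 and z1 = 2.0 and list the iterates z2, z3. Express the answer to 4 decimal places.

2.5326, 3.0336

F(4.2) = 50.088000, F(2.0) = -16.000000
z2 = 2.000000 − (-16.000000)·(2.000000 − 4.200000) / (-16.000000 − 50.088000) = 2.000000 − (35.200000)/(-66.088000) = 2.532623
F(2.532623) = -7.755299
z3 = 2.532623 − (-7.755299)·(2.532623 − 2.000000) / (-7.755299 − (-16.000000)) = 2.532623 − (-4.130652)/(8.244701) = 3.033630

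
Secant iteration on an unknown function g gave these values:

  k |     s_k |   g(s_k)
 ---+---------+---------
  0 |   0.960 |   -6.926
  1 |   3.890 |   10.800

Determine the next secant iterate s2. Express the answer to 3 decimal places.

s2 = 3.890 − 10.800·(3.890 − 0.960) / (10.800 − (-6.926))
   = 3.890 − (31.64400)/(17.72600) = 2.10483

2.105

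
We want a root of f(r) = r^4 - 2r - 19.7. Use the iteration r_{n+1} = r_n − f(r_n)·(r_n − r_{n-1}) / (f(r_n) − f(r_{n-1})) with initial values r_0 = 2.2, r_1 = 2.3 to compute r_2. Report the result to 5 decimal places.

f(2.2) = -0.6744000, f(2.3) = 3.6841000
r_2 = 2.3000000 − 3.6841000·(2.3000000 − 2.2000000) / (3.6841000 − (-0.6744000)) = 2.3000000 − (0.3684100)/(4.3585000) = 2.2154732

2.21547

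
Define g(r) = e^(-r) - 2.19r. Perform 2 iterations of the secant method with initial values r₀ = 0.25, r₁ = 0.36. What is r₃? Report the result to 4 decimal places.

g(0.25) = 0.231301, g(0.36) = -0.090724
r₂ = 0.360000 − (-0.090724)·(0.360000 − 0.250000) / (-0.090724 − 0.231301) = 0.360000 − (-0.009980)/(-0.322024) = 0.329010
g(0.329010) = -0.000895
r₃ = 0.329010 − (-0.000895)·(0.329010 − 0.360000) / (-0.000895 − (-0.090724)) = 0.329010 − (0.000028)/(0.089828) = 0.328701

0.3287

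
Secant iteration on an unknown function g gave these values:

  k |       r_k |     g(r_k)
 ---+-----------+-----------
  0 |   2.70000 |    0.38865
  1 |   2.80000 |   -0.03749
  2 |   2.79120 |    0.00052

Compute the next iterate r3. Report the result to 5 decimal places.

r3 = 2.79120 − 0.00052·(2.79120 − 2.80000) / (0.00052 − (-0.03749))
   = 2.79120 − (-0.0000046)/(0.0380100) = 2.7913204

2.79132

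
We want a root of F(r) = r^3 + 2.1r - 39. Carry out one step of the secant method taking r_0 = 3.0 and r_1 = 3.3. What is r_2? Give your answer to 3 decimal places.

F(3.0) = -5.70000, F(3.3) = 3.86700
r_2 = 3.30000 − 3.86700·(3.30000 − 3.00000) / (3.86700 − (-5.70000)) = 3.30000 − (1.16010)/(9.56700) = 3.17874

3.179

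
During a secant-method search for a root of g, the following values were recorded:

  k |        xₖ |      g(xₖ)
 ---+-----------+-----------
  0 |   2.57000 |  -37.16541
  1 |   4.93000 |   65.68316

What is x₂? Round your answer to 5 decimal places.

3.42281

x₂ = 4.93000 − 65.68316·(4.93000 − 2.57000) / (65.68316 − (-37.16541))
   = 4.93000 − (155.0122576)/(102.8485700) = 3.4228108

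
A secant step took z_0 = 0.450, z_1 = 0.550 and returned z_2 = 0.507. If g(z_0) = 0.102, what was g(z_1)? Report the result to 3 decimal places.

-0.077

The secant line through (0.450, 0.102) and (0.550, g(z_1)) crosses zero at z_2 = 0.507.
So (0.450, 0.102), (0.550, g(z_1)), (0.507, 0) are collinear:
g(z_1) = 0.102 · (0.550 − 0.507) / (0.450 − 0.507) = 0.102 · (0.04300)/(-0.05700) = -0.07695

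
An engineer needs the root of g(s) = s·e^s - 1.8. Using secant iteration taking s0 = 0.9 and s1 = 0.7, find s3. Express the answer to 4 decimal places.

0.8055

g(0.9) = 0.413643, g(0.7) = -0.390373
s2 = 0.700000 − (-0.390373)·(0.700000 − 0.900000) / (-0.390373 − 0.413643) = 0.700000 − (0.078075)/(-0.804016) = 0.797106
g(0.797106) = -0.031135
s3 = 0.797106 − (-0.031135)·(0.797106 − 0.700000) / (-0.031135 − (-0.390373)) = 0.797106 − (-0.003023)/(0.359238) = 0.805522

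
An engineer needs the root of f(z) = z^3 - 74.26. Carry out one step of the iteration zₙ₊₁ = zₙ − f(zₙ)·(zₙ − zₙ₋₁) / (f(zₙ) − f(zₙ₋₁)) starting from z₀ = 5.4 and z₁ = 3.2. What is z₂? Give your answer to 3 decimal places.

f(5.4) = 83.20400, f(3.2) = -41.49200
z₂ = 3.20000 − (-41.49200)·(3.20000 − 5.40000) / (-41.49200 − 83.20400) = 3.20000 − (91.28240)/(-124.69600) = 3.93204

3.932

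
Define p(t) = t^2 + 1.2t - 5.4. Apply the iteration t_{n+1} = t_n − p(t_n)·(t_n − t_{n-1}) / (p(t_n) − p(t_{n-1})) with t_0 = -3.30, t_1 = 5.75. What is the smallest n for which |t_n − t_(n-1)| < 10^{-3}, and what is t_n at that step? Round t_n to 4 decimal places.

n = 8, t_n = -3.0000

p(-3.30) = 1.530000, p(5.75) = 34.562500
t_2 = 5.750000 − 34.562500·(9.050000)/(33.032500) = -3.719178;  |Δ| = 9.469178
p(-3.719178) = 3.969272
t_3 = -3.719178 − 3.969272·(-9.469178)/(-30.593228) = -4.947742;  |Δ| = 1.228564
p(-4.947742) = 13.142862
t_4 = -4.947742 − 13.142862·(-1.228564)/(9.173590) = -3.187597;  |Δ| = 1.760145
p(-3.187597) = 0.935659
t_5 = -3.187597 − 0.935659·(1.760145)/(-12.207203) = -3.052685;  |Δ| = 0.134912
p(-3.052685) = 0.255666
t_6 = -3.052685 − 0.255666·(0.134912)/(-0.679994) = -3.001961;  |Δ| = 0.050724
p(-3.001961) = 0.009416
t_7 = -3.001961 − 0.009416·(0.050724)/(-0.246249) = -3.000021;  |Δ| = 0.001940
p(-3.000021) = 0.000102
t_8 = -3.000021 − 0.000102·(0.001940)/(-0.009314) = -3.000000;  |Δ| = 0.000021
|t_8 − t_7| = 0.000021 < 10^{-3}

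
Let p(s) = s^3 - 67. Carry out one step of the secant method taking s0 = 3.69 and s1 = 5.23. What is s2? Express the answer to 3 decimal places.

3.968

p(3.69) = -16.75659, p(5.23) = 76.05567
s2 = 5.23000 − 76.05567·(5.23000 − 3.69000) / (76.05567 − (-16.75659)) = 5.23000 − (117.12573)/(92.81226) = 3.96804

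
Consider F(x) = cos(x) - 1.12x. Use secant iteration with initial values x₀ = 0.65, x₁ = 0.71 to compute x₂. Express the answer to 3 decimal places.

F(0.65) = 0.06808, F(0.71) = -0.03684
x₂ = 0.71000 − (-0.03684)·(0.71000 − 0.65000) / (-0.03684 − 0.06808) = 0.71000 − (-0.00221)/(-0.10492) = 0.68893

0.689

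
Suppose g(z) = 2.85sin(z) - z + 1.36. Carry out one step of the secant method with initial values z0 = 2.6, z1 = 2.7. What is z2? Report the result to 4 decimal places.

g(2.6) = 0.229179, g(2.7) = -0.121967
z2 = 2.700000 − (-0.121967)·(2.700000 − 2.600000) / (-0.121967 − 0.229179) = 2.700000 − (-0.012197)/(-0.351146) = 2.665266

2.6653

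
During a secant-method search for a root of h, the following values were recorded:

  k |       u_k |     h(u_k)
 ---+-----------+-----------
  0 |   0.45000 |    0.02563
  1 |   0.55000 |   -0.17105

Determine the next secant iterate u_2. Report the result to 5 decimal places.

u_2 = 0.55000 − (-0.17105)·(0.55000 − 0.45000) / (-0.17105 − 0.02563)
   = 0.55000 − (-0.0171050)/(-0.1966800) = 0.4630313

0.46303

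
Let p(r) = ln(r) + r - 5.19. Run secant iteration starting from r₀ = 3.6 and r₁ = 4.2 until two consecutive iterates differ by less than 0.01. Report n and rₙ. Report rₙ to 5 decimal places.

p(3.6) = -0.3090662, p(4.2) = 0.4450845
r₂ = 4.2000000 − 0.4450845·(0.6000000)/(0.7541507) = 3.8458921;  |Δ| = 0.3541079
p(3.8458921) = 0.0028977
r₃ = 3.8458921 − 0.0028977·(-0.3541079)/(-0.4421868) = 3.8435716;  |Δ| = 0.0023205
|r₃ − r₂| = 0.0023205 < 0.01

n = 3, rₙ = 3.84357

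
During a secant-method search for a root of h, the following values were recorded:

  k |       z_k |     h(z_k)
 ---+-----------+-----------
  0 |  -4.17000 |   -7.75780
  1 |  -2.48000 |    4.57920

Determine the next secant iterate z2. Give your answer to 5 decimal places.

-3.10729

z2 = -2.48000 − 4.57920·(-2.48000 − (-4.17000)) / (4.57920 − (-7.75780))
   = -2.48000 − (7.7388480)/(12.3370000) = -3.1072877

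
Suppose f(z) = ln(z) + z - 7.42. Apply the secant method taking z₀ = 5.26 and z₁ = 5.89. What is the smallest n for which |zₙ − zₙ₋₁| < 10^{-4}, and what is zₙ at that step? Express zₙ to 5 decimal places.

f(5.26) = -0.4998690, f(5.89) = 0.2432560
z₂ = 5.8900000 − 0.2432560·(0.6300000)/(0.7431250) = 5.6837746;  |Δ| = 0.2062254
f(5.6837746) = 0.0013901
z₃ = 5.6837746 − 0.0013901·(-0.2062254)/(-0.2418659) = 5.6825893;  |Δ| = 0.0011853
f(5.6825893) = -0.0000037
z₄ = 5.6825893 − (-0.0000037)·(-0.0011853)/(-0.0013938) = 5.6825925;  |Δ| = 0.0000032
|z₄ − z₃| = 0.0000032 < 10^{-4}

n = 4, zₙ = 5.68259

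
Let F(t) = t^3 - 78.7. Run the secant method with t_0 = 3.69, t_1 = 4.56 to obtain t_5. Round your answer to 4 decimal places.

4.2854

F(3.69) = -28.456591, F(4.56) = 16.118816
t_2 = 4.560000 − 16.118816·(4.560000 − 3.690000) / (16.118816 − (-28.456591)) = 4.560000 − (14.023370)/(44.575407) = 4.245401
F(4.245401) = -2.183303
t_3 = 4.245401 − (-2.183303)·(4.245401 − 4.560000) / (-2.183303 − 16.118816) = 4.245401 − (0.686865)/(-18.302119) = 4.282930
F(4.282930) = -0.136095
t_4 = 4.282930 − (-0.136095)·(4.282930 − 4.245401) / (-0.136095 − (-2.183303)) = 4.282930 − (-0.005108)/(2.047208) = 4.285425
F(4.285425) = 0.001280
t_5 = 4.285425 − 0.001280·(4.285425 − 4.282930) / (0.001280 − (-0.136095)) = 4.285425 − (0.000003)/(0.137375) = 4.285402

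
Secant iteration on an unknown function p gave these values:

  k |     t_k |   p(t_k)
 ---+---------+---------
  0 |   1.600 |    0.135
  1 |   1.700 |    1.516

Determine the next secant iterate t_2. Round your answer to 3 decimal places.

t_2 = 1.700 − 1.516·(1.700 − 1.600) / (1.516 − 0.135)
   = 1.700 − (0.15160)/(1.38100) = 1.59022

1.590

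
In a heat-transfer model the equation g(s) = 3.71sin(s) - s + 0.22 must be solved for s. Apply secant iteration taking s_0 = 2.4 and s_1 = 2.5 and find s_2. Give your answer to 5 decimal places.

g(2.4) = 0.3259684, g(2.5) = -0.0596683
s_2 = 2.5000000 − (-0.0596683)·(2.5000000 − 2.4000000) / (-0.0596683 − 0.3259684) = 2.5000000 − (-0.0059668)/(-0.3856367) = 2.4845273

2.48453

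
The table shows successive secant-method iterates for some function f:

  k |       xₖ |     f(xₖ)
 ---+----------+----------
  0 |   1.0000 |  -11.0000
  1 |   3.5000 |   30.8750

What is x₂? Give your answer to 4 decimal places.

1.6567

x₂ = 3.5000 − 30.8750·(3.5000 − 1.0000) / (30.8750 − (-11.0000))
   = 3.5000 − (77.187500)/(41.875000) = 1.656716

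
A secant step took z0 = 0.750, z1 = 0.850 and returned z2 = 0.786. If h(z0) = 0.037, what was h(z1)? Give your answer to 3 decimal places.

The secant line through (0.750, 0.037) and (0.850, h(z1)) crosses zero at z2 = 0.786.
So (0.750, 0.037), (0.850, h(z1)), (0.786, 0) are collinear:
h(z1) = 0.037 · (0.850 − 0.786) / (0.750 − 0.786) = 0.037 · (0.06400)/(-0.03600) = -0.06578

-0.066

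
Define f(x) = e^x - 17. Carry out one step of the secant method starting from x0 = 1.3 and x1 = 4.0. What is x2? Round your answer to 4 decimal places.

2.0067

f(1.3) = -13.330703, f(4.0) = 37.598150
x2 = 4.000000 − 37.598150·(4.000000 − 1.300000) / (37.598150 − (-13.330703)) = 4.000000 − (101.515005)/(50.928853) = 2.006729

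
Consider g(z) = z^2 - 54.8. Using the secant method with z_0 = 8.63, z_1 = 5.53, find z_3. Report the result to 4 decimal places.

7.4265

g(8.63) = 19.676900, g(5.53) = -24.219100
z_2 = 5.530000 − (-24.219100)·(5.530000 − 8.630000) / (-24.219100 − 19.676900) = 5.530000 − (75.079210)/(-43.896000) = 7.240388
g(7.240388) = -2.376776
z_3 = 7.240388 − (-2.376776)·(7.240388 − 5.530000) / (-2.376776 − (-24.219100)) = 7.240388 − (-4.065209)/(21.842324) = 7.426505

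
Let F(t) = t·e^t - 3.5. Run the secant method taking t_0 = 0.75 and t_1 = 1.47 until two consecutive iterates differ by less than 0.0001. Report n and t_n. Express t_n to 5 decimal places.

F(0.75) = -1.9122500, F(1.47) = 2.8933757
t_2 = 1.4700000 − 2.8933757·(0.7200000)/(4.8056256) = 1.0365017;  |Δ| = 0.4334983
F(1.0365017) = -0.5777525
t_3 = 1.0365017 − (-0.5777525)·(-0.4334983)/(-3.4711281) = 1.1086554;  |Δ| = 0.0721537
F(1.1086554) = -0.1404624
t_4 = 1.1086554 − (-0.1404624)·(0.0721537)/(0.4372900) = 1.1318320;  |Δ| = 0.0231766
F(1.1318320) = 0.0101877
t_5 = 1.1318320 − 0.0101877·(0.0231766)/(0.1506501) = 1.1302647;  |Δ| = 0.0015673
F(1.1302647) = -0.0001627
t_6 = 1.1302647 − (-0.0001627)·(-0.0015673)/(-0.0103504) = 1.1302893;  |Δ| = 0.0000246
|t_6 − t_5| = 0.0000246 < 0.0001

n = 6, t_n = 1.13029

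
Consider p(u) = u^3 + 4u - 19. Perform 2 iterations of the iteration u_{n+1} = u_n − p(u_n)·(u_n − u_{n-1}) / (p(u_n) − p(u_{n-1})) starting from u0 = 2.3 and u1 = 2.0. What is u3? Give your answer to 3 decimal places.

p(2.3) = 2.36700, p(2.0) = -3.00000
u2 = 2.00000 − (-3.00000)·(2.00000 − 2.30000) / (-3.00000 − 2.36700) = 2.00000 − (0.90000)/(-5.36700) = 2.16769
p(2.16769) = -0.14350
u3 = 2.16769 − (-0.14350)·(2.16769 − 2.00000) / (-0.14350 − (-3.00000)) = 2.16769 − (-0.02406)/(2.85650) = 2.17612

2.176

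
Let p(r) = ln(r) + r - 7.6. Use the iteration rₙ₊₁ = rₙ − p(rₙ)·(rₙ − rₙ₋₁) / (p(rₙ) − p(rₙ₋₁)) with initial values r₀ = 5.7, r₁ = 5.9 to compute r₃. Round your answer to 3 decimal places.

p(5.7) = -0.15953, p(5.9) = 0.07495
r₂ = 5.90000 − 0.07495·(5.90000 − 5.70000) / (0.07495 − (-0.15953)) = 5.90000 − (0.01499)/(0.23449) = 5.83607
p(5.83607) = 0.00013
r₃ = 5.83607 − 0.00013·(5.83607 − 5.90000) / (0.00013 − 0.07495) = 5.83607 − (-0.00001)/(-0.07482) = 5.83596

5.836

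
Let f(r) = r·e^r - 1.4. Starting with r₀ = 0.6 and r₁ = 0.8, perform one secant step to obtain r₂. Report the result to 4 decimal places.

0.6893

f(0.6) = -0.306729, f(0.8) = 0.380433
r₂ = 0.800000 − 0.380433·(0.800000 − 0.600000) / (0.380433 − (-0.306729)) = 0.800000 − (0.076087)/(0.687161) = 0.689274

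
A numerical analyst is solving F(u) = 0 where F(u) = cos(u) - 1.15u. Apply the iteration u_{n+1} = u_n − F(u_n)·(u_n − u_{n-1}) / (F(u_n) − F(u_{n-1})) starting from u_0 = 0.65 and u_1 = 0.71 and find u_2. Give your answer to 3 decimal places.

F(0.65) = 0.04858, F(0.71) = -0.05814
u_2 = 0.71000 − (-0.05814)·(0.71000 − 0.65000) / (-0.05814 − 0.04858) = 0.71000 − (-0.00349)/(-0.10672) = 0.67731

0.677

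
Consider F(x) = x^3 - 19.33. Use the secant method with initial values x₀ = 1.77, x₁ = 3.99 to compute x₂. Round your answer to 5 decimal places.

2.29784

F(1.77) = -13.7847670, F(3.99) = 44.1911990
x₂ = 3.9900000 − 44.1911990·(3.9900000 − 1.7700000) / (44.1911990 − (-13.7847670)) = 3.9900000 − (98.1044618)/(57.9759660) = 2.2978426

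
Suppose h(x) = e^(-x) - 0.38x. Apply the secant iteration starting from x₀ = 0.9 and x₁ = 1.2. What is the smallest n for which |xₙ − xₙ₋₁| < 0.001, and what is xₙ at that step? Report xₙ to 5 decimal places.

h(0.9) = 0.0645697, h(1.2) = -0.1548058
x₂ = 1.2000000 − (-0.1548058)·(0.3000000)/(-0.2193754) = 0.9883002;  |Δ| = 0.2116998
h(0.9883002) = -0.0033452
x₃ = 0.9883002 − (-0.0033452)·(-0.2116998)/(0.1514605) = 0.9836245;  |Δ| = 0.0046757
h(0.9836245) = 0.0001760
x₄ = 0.9836245 − 0.0001760·(-0.0046757)/(0.0035212) = 0.9838581;  |Δ| = 0.0002336
|x₄ − x₃| = 0.0002336 < 0.001

n = 4, xₙ = 0.98386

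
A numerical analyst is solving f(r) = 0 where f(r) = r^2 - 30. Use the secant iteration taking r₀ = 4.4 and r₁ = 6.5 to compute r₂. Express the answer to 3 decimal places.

5.376

f(4.4) = -10.64000, f(6.5) = 12.25000
r₂ = 6.50000 − 12.25000·(6.50000 − 4.40000) / (12.25000 − (-10.64000)) = 6.50000 − (25.72500)/(22.89000) = 5.37615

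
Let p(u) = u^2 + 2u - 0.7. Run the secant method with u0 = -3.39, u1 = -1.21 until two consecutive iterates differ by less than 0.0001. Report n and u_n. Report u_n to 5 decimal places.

p(-3.39) = 4.0121000, p(-1.21) = -1.6559000
u2 = -1.2100000 − (-1.6559000)·(2.1800000)/(-5.6680000) = -1.8468846;  |Δ| = 0.6368846
p(-1.8468846) = -0.9827864
u3 = -1.8468846 − (-0.9827864)·(-0.6368846)/(0.6731136) = -2.7767746;  |Δ| = 0.9298900
p(-2.7767746) = 1.4569281
u4 = -2.7767746 − 1.4569281·(-0.9298900)/(2.4397145) = -2.2214708;  |Δ| = 0.5553038
p(-2.2214708) = -0.2080091
u5 = -2.2214708 − (-0.2080091)·(0.5553038)/(-1.6649372) = -2.2908477;  |Δ| = 0.0693770
p(-2.2908477) = -0.0337121
u6 = -2.2908477 − (-0.0337121)·(-0.0693770)/(0.1742970) = -2.3042665;  |Δ| = 0.0134187
p(-2.3042665) = 0.0011110
u7 = -2.3042665 − 0.0011110·(-0.0134187)/(0.0348231) = -2.3038383;  |Δ| = 0.0004281
p(-2.3038383) = -0.0000056
u8 = -2.3038383 − (-0.0000056)·(0.0004281)/(-0.0011166) = -2.3038405;  |Δ| = 0.0000021
|u8 − u7| = 0.0000021 < 0.0001

n = 8, u_n = -2.30384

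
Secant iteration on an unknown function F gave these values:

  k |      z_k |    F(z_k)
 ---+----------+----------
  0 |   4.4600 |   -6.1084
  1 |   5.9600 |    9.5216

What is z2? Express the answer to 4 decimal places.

5.0462

z2 = 5.9600 − 9.5216·(5.9600 − 4.4600) / (9.5216 − (-6.1084))
   = 5.9600 − (14.282400)/(15.630000) = 5.046219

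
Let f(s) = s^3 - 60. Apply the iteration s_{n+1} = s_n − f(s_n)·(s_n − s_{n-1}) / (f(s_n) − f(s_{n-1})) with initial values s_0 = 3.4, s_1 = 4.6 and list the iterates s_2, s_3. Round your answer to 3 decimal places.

3.828, 3.901

f(3.4) = -20.69600, f(4.6) = 37.33600
s_2 = 4.60000 − 37.33600·(4.60000 − 3.40000) / (37.33600 − (-20.69600)) = 4.60000 − (44.80320)/(58.03200) = 3.82796
f(3.82796) = -3.90797
s_3 = 3.82796 − (-3.90797)·(3.82796 − 4.60000) / (-3.90797 − 37.33600) = 3.82796 − (3.01712)/(-41.24397) = 3.90111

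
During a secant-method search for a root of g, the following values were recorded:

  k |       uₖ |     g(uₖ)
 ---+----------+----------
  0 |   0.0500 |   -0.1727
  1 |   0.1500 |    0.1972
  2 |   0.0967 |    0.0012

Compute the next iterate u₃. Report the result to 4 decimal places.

0.0964

u₃ = 0.0967 − 0.0012·(0.0967 − 0.1500) / (0.0012 − 0.1972)
   = 0.0967 − (-0.000064)/(-0.196000) = 0.096374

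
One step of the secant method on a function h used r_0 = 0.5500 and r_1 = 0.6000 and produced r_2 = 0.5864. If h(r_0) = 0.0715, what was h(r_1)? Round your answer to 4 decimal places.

The secant line through (0.5500, 0.0715) and (0.6000, h(r_1)) crosses zero at r_2 = 0.5864.
So (0.5500, 0.0715), (0.6000, h(r_1)), (0.5864, 0) are collinear:
h(r_1) = 0.0715 · (0.6000 − 0.5864) / (0.5500 − 0.5864) = 0.0715 · (0.013600)/(-0.036400) = -0.026714

-0.0267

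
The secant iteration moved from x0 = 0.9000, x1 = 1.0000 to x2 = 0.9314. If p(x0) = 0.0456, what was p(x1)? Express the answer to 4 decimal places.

The secant line through (0.9000, 0.0456) and (1.0000, p(x1)) crosses zero at x2 = 0.9314.
So (0.9000, 0.0456), (1.0000, p(x1)), (0.9314, 0) are collinear:
p(x1) = 0.0456 · (1.0000 − 0.9314) / (0.9000 − 0.9314) = 0.0456 · (0.068600)/(-0.031400) = -0.099623

-0.0996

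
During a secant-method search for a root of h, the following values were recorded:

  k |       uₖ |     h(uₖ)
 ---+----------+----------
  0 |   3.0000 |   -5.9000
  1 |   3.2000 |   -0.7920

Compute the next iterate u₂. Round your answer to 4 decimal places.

u₂ = 3.2000 − (-0.7920)·(3.2000 − 3.0000) / (-0.7920 − (-5.9000))
   = 3.2000 − (-0.158400)/(5.108000) = 3.231010

3.2310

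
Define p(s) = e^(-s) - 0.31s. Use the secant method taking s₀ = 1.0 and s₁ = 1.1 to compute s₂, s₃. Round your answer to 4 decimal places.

1.0877, 1.0874

p(1.0) = 0.057879, p(1.1) = -0.008129
s₂ = 1.100000 − (-0.008129)·(1.100000 − 1.000000) / (-0.008129 − 0.057879) = 1.100000 − (-0.000813)/(-0.066008) = 1.087685
p(1.087685) = -0.000187
s₃ = 1.087685 − (-0.000187)·(1.087685 − 1.100000) / (-0.000187 − (-0.008129)) = 1.087685 − (0.000002)/(0.007942) = 1.087396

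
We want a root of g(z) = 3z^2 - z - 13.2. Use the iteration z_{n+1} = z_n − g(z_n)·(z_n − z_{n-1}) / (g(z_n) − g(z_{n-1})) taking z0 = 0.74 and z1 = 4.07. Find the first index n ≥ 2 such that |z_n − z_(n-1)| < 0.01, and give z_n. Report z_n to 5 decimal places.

n = 6, z_n = 2.27088

g(0.74) = -12.2972000, g(4.07) = 32.4247000
z2 = 4.0700000 − 32.4247000·(3.3300000)/(44.7219000) = 1.6556515;  |Δ| = 2.4143485
g(1.6556515) = -6.6321056
z3 = 1.6556515 − (-6.6321056)·(-2.4143485)/(-39.0568056) = 2.0656240;  |Δ| = 0.4099724
g(2.0656240) = -2.4652168
z4 = 2.0656240 − (-2.4652168)·(0.4099724)/(4.1668888) = 2.3081721;  |Δ| = 0.2425481
g(2.3081721) = 0.4748029
z5 = 2.3081721 − 0.4748029·(0.2425481)/(2.9400197) = 2.2690014;  |Δ| = 0.0391707
g(2.2690014) = -0.0238993
z6 = 2.2690014 − (-0.0238993)·(-0.0391707)/(-0.4987021) = 2.2708786;  |Δ| = 0.0018772
|z6 − z5| = 0.0018772 < 0.01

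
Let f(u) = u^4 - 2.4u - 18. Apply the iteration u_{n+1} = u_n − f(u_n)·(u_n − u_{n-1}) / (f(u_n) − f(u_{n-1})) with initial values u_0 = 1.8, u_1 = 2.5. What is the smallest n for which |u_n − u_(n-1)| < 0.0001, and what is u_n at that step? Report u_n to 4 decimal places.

f(1.8) = -11.822400, f(2.5) = 15.062500
u_2 = 2.500000 − 15.062500·(0.700000)/(26.884900) = 2.107819;  |Δ| = 0.392181
f(2.107819) = -3.319401
u_3 = 2.107819 − (-3.319401)·(-0.392181)/(-18.381901) = 2.178639;  |Δ| = 0.070820
f(2.178639) = -0.699780
u_4 = 2.178639 − (-0.699780)·(0.070820)/(2.619620) = 2.197557;  |Δ| = 0.018918
f(2.197557) = 0.047587
u_5 = 2.197557 − 0.047587·(0.018918)/(0.747367) = 2.196352;  |Δ| = 0.001205
f(2.196352) = -0.000614
u_6 = 2.196352 − (-0.000614)·(-0.001205)/(-0.048201) = 2.196368;  |Δ| = 0.000015
|u_6 − u_5| = 0.000015 < 0.0001

n = 6, u_n = 2.1964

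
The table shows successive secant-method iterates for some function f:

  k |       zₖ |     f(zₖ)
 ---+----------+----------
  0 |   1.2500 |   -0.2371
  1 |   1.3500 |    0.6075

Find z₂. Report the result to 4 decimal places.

z₂ = 1.3500 − 0.6075·(1.3500 − 1.2500) / (0.6075 − (-0.2371))
   = 1.3500 − (0.060750)/(0.844600) = 1.278072

1.2781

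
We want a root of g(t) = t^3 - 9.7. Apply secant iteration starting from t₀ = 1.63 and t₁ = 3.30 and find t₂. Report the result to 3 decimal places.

1.914

g(1.63) = -5.36925, g(3.30) = 26.23700
t₂ = 3.30000 − 26.23700·(3.30000 − 1.63000) / (26.23700 − (-5.36925)) = 3.30000 − (43.81579)/(31.60625) = 1.91370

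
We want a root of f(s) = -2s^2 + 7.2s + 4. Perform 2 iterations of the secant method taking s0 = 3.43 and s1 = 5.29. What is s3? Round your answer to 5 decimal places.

4.05610

f(3.43) = 5.1662000, f(5.29) = -13.8802000
s2 = 5.2900000 − (-13.8802000)·(5.2900000 − 3.4300000) / (-13.8802000 − 5.1662000) = 5.2900000 − (-25.8171720)/(-19.0464000) = 3.9345117
f(3.9345117) = 1.3677194
s3 = 3.9345117 − 1.3677194·(3.9345117 − 5.2900000) / (1.3677194 − (-13.8802000)) = 3.9345117 − (-1.8539277)/(15.2479194) = 4.0560973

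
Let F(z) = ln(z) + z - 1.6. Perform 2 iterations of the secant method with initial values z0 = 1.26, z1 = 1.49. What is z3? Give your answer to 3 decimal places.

1.321

F(1.26) = -0.10889, F(1.49) = 0.28878
z2 = 1.49000 − 0.28878·(1.49000 − 1.26000) / (0.28878 − (-0.10889)) = 1.49000 − (0.06642)/(0.39766) = 1.32298
F(1.32298) = 0.00286
z3 = 1.32298 − 0.00286·(1.32298 − 1.49000) / (0.00286 − 0.28878) = 1.32298 − (-0.00048)/(-0.28591) = 1.32131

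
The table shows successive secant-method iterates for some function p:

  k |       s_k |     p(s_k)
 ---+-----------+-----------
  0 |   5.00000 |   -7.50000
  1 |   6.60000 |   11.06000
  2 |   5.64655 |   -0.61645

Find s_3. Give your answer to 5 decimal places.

5.69689

s_3 = 5.64655 − (-0.61645)·(5.64655 − 6.60000) / (-0.61645 − 11.06000)
   = 5.64655 − (0.5877543)/(-11.6764500) = 5.6968867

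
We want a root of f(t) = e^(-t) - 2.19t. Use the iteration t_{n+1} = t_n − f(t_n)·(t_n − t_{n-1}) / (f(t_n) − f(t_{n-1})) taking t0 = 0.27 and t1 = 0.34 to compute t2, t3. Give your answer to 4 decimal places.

f(0.27) = 0.172079, f(0.34) = -0.032830
t2 = 0.340000 − (-0.032830)·(0.340000 − 0.270000) / (-0.032830 − 0.172079) = 0.340000 − (-0.002298)/(-0.204909) = 0.328785
f(0.328785) = -0.000241
t3 = 0.328785 − (-0.000241)·(0.328785 − 0.340000) / (-0.000241 − (-0.032830)) = 0.328785 − (0.000003)/(0.032589) = 0.328702

0.3288, 0.3287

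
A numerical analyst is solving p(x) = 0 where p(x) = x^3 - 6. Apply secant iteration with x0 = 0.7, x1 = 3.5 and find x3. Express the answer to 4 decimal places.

1.3503

p(0.7) = -5.657000, p(3.5) = 36.875000
x2 = 3.500000 − 36.875000·(3.500000 − 0.700000) / (36.875000 − (-5.657000)) = 3.500000 − (103.250000)/(42.532000) = 1.072416
p(1.072416) = -4.766640
x3 = 1.072416 − (-4.766640)·(1.072416 − 3.500000) / (-4.766640 − 36.875000) = 1.072416 − (11.571418)/(-41.641640) = 1.350297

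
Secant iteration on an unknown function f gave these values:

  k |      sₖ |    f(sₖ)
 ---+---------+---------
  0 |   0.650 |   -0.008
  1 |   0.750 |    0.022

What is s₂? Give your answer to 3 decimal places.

0.677

s₂ = 0.750 − 0.022·(0.750 − 0.650) / (0.022 − (-0.008))
   = 0.750 − (0.00220)/(0.03000) = 0.67667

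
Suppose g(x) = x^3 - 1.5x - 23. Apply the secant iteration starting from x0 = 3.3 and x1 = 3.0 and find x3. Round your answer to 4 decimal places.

3.0195

g(3.3) = 7.987000, g(3.0) = -0.500000
x2 = 3.000000 − (-0.500000)·(3.000000 − 3.300000) / (-0.500000 − 7.987000) = 3.000000 − (0.150000)/(-8.487000) = 3.017674
g(3.017674) = -0.046494
x3 = 3.017674 − (-0.046494)·(3.017674 − 3.000000) / (-0.046494 − (-0.500000)) = 3.017674 − (-0.000822)/(0.453506) = 3.019486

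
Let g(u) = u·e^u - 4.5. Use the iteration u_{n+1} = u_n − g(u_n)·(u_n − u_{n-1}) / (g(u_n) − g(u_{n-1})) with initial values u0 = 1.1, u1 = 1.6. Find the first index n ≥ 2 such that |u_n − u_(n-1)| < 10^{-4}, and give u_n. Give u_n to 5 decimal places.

n = 6, u_n = 1.26724

g(1.1) = -1.1954174, g(1.6) = 3.4248519
u2 = 1.6000000 − 3.4248519·(0.5000000)/(4.6202693) = 1.2293666;  |Δ| = 0.3706334
g(1.2293666) = -0.2967176
u3 = 1.2293666 − (-0.2967176)·(-0.3706334)/(-3.7215695) = 1.2589169;  |Δ| = 0.0295503
g(1.2589169) = -0.0665916
u4 = 1.2589169 − (-0.0665916)·(0.0295503)/(0.2301261) = 1.2674679;  |Δ| = 0.0085510
g(1.2674679) = 0.0018526
u5 = 1.2674679 − 0.0018526·(0.0085510)/(0.0684442) = 1.2672364;  |Δ| = 0.0002315
g(1.2672364) = -0.0000111
u6 = 1.2672364 − (-0.0000111)·(-0.0002315)/(-0.0018638) = 1.2672378;  |Δ| = 0.0000014
|u6 − u5| = 0.0000014 < 10^{-4}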